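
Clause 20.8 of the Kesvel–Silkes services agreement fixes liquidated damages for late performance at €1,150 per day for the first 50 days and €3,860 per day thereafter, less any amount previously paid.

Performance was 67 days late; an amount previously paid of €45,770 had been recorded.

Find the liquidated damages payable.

€77,350

First 50 days: 50 × €1,150 = €57,500
Remaining days: (67 − 50) × €3,860 = €65,620
Accrued per-day damages: €57,500 + €65,620 = €123,120
Less amount previously paid: €123,120 − €45,770 = €77,350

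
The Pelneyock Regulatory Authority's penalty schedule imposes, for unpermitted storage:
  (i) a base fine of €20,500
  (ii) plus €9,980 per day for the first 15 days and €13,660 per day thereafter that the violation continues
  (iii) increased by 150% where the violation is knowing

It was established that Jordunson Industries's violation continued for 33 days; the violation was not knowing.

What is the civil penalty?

First 15 days: 15 × €9,980 = €149,700
Remaining days: (33 − 15) × €13,660 = €245,880
Per-day component: €149,700 + €245,880 = €395,580
Base plus per-day: €20,500 + €395,580 = €416,080
The violation was not knowing: no 150% increase.

€416,080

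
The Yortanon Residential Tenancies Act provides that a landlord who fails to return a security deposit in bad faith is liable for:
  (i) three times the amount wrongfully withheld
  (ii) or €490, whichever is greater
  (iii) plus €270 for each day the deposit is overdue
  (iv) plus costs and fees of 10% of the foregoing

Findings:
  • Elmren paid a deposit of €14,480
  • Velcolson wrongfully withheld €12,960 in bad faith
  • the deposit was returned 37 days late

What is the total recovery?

€53,757

Trebled: 3 × €12,960 = €38,880
Minimum €490: €38,880 meets the minimum, no increase.
Late-return penalty: 37 × €270 = €9,990
Damages plus late penalty: €38,880 + €9,990 = €48,870
Costs and fees: 10% of €48,870 = €4,887
Total recovery: €48,870 + €4,887 = €53,757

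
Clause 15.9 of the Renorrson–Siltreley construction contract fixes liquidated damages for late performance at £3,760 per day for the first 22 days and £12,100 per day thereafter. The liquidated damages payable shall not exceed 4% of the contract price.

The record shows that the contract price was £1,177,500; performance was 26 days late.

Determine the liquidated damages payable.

£47,100

First 22 days: 22 × £3,760 = £82,720
Remaining days: (26 − 22) × £12,100 = £48,400
Accrued per-day damages: £82,720 + £48,400 = £131,120
Cap: 4% of £1,177,500 = £47,100
Cap at £47,100: £131,120 exceeds the cap → £47,100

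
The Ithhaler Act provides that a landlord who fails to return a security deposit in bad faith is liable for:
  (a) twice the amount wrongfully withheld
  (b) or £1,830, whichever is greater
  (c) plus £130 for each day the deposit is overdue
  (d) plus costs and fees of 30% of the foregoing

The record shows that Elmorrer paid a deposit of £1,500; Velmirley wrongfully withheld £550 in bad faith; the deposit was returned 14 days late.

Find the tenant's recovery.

£4,745

Doubled: 2 × £550 = £1,100
Minimum £1,830: £1,100 is below the minimum → £1,830
Late-return penalty: 14 × £130 = £1,820
Damages plus late penalty: £1,830 + £1,820 = £3,650
Costs and fees: 30% of £3,650 = £1,095
Total recovery: £3,650 + £1,095 = £4,745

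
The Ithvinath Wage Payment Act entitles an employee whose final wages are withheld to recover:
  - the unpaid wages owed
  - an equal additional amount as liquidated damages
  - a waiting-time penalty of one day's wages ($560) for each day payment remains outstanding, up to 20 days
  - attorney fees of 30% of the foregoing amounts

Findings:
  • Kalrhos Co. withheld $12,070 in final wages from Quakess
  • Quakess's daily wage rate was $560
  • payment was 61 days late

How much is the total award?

$45,942

Liquidated damages (equal amount): $12,070
Penalty days: min(61, 20) = 20
Waiting-time penalty: 20 × $560 = $11,200
Subtotal: $12,070 + $12,070 + $11,200 = $35,340
Attorney fees: 30% of $35,340 = $10,602
Total award: $35,340 + $10,602 = $45,942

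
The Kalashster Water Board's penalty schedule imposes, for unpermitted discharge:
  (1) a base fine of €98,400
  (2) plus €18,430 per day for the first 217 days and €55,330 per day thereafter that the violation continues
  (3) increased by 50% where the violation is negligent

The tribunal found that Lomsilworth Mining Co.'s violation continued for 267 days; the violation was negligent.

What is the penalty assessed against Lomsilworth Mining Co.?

€10,296,315

First 217 days: 217 × €18,430 = €3,999,310
Remaining days: (267 − 217) × €55,330 = €2,766,500
Per-day component: €3,999,310 + €2,766,500 = €6,765,810
Base plus per-day: €98,400 + €6,765,810 = €6,864,210
Enhancement: 50% of €6,864,210 = €3,432,105
Enhanced fine: €6,864,210 + €3,432,105 = €10,296,315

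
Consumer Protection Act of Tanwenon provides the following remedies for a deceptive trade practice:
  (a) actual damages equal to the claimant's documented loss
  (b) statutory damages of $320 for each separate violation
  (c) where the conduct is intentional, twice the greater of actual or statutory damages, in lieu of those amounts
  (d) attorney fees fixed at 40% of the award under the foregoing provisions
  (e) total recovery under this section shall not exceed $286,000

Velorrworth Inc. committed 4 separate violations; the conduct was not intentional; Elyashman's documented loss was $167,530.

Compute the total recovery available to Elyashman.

Statutory damages: 4 × $320 = $1,280
Conduct not intentional: the in-lieu enhancement does not apply.
Actual plus statutory damages: $167,530 + $1,280 = $168,810
Attorney fees: 40% of $168,810 = $67,524
Total before cap: $168,810 + $67,524 = $236,334
Cap at $286,000: $236,334 is within the cap, no reduction.

$236,334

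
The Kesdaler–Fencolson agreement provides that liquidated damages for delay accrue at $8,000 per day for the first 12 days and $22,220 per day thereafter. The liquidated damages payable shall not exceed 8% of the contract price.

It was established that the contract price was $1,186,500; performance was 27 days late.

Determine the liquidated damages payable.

$94,920

First 12 days: 12 × $8,000 = $96,000
Remaining days: (27 − 12) × $22,220 = $333,300
Accrued per-day damages: $96,000 + $333,300 = $429,300
Cap: 8% of $1,186,500 = $94,920
Cap at $94,920: $429,300 exceeds the cap → $94,920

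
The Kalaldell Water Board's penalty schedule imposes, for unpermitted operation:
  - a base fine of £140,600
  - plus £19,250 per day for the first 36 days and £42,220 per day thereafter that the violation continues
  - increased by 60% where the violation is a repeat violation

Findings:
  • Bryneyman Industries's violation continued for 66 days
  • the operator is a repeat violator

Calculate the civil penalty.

First 36 days: 36 × £19,250 = £693,000
Remaining days: (66 − 36) × £42,220 = £1,266,600
Per-day component: £693,000 + £1,266,600 = £1,959,600
Base plus per-day: £140,600 + £1,959,600 = £2,100,200
Enhancement: 60% of £2,100,200 = £1,260,120
Enhanced fine: £2,100,200 + £1,260,120 = £3,360,320

£3,360,320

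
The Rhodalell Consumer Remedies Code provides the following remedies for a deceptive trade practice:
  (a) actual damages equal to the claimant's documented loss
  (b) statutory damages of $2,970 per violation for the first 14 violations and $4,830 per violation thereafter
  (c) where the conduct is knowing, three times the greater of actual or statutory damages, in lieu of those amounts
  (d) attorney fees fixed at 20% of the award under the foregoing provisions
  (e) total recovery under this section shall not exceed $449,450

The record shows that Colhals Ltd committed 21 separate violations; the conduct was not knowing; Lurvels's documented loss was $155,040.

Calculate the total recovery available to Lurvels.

First 14 violations: 14 × $2,970 = $41,580
Remaining violations: (21 − 14) × $4,830 = $33,810
Statutory damages: $41,580 + $33,810 = $75,390
Conduct not knowing: the in-lieu enhancement does not apply.
Actual plus statutory damages: $155,040 + $75,390 = $230,430
Attorney fees: 20% of $230,430 = $46,086
Total before cap: $230,430 + $46,086 = $276,516
Cap at $449,450: $276,516 is within the cap, no reduction.

$276,516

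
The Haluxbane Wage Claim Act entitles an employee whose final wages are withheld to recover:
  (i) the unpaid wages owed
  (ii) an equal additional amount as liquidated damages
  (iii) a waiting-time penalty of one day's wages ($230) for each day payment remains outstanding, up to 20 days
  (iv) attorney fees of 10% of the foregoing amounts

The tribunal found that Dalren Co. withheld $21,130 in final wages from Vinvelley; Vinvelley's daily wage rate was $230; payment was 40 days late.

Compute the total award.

Liquidated damages (equal amount): $21,130
Penalty days: min(40, 20) = 20
Waiting-time penalty: 20 × $230 = $4,600
Subtotal: $21,130 + $21,130 + $4,600 = $46,860
Attorney fees: 10% of $46,860 = $4,686
Total award: $46,860 + $4,686 = $51,546

$51,546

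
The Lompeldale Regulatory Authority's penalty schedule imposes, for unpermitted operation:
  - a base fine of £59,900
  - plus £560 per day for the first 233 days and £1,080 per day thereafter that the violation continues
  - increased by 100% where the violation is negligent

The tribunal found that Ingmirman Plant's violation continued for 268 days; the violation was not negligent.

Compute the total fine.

First 233 days: 233 × £560 = £130,480
Remaining days: (268 − 233) × £1,080 = £37,800
Per-day component: £130,480 + £37,800 = £168,280
Base plus per-day: £59,900 + £168,280 = £228,180
The violation was not negligent: no 100% increase.

£228,180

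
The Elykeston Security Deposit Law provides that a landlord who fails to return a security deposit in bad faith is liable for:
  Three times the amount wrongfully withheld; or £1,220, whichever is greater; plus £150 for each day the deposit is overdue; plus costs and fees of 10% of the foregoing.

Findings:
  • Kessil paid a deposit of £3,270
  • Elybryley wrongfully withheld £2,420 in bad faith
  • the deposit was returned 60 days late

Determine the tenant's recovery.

Trebled: 3 × £2,420 = £7,260
Minimum £1,220: £7,260 meets the minimum, no increase.
Late-return penalty: 60 × £150 = £9,000
Damages plus late penalty: £7,260 + £9,000 = £16,260
Costs and fees: 10% of £16,260 = £1,626
Total recovery: £16,260 + £1,626 = £17,886

Recovery: £17,886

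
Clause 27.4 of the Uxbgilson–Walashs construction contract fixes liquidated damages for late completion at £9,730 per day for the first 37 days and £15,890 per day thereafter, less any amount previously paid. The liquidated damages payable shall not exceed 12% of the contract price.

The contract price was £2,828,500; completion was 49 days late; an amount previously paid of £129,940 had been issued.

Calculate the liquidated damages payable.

£339,420

First 37 days: 37 × £9,730 = £360,010
Remaining days: (49 − 37) × £15,890 = £190,680
Accrued per-day damages: £360,010 + £190,680 = £550,690
Less amount previously paid: £550,690 − £129,940 = £420,750
Cap: 12% of £2,828,500 = £339,420
Cap at £339,420: £420,750 exceeds the cap → £339,420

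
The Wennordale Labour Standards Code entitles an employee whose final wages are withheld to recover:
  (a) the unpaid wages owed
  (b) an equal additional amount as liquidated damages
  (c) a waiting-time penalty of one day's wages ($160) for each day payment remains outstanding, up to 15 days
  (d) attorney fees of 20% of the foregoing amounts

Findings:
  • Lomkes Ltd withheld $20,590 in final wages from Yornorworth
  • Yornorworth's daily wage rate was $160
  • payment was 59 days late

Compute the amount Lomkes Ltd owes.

$52,296

Liquidated damages (equal amount): $20,590
Penalty days: min(59, 15) = 15
Waiting-time penalty: 15 × $160 = $2,400
Subtotal: $20,590 + $20,590 + $2,400 = $43,580
Attorney fees: 20% of $43,580 = $8,716
Total award: $43,580 + $8,716 = $52,296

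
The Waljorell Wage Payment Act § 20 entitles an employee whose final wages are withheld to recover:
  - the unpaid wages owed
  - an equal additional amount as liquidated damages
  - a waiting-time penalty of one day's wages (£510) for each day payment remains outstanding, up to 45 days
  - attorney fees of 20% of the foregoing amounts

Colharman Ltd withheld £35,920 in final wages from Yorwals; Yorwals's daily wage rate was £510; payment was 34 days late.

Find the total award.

Liquidated damages (equal amount): £35,920
Penalty days: min(34, 45) = 34
Waiting-time penalty: 34 × £510 = £17,340
Subtotal: £35,920 + £35,920 + £17,340 = £89,180
Attorney fees: 20% of £89,180 = £17,836
Total award: £89,180 + £17,836 = £107,016

£107,016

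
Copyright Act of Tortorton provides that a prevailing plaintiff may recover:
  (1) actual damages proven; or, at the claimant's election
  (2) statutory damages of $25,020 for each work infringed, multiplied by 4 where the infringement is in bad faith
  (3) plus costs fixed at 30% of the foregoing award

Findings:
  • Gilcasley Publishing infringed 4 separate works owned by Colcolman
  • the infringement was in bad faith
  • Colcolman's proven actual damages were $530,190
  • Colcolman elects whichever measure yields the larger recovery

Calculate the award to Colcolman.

Statutory damages: 4 × $25,020 = $100,080
Multiplied by 4: 4 × $100,080 = $400,320
Greater of actual damages ($530,190) or enhanced statutory damages ($400,320): $530,190
Costs: 30% of $530,190 = $159,057
Award plus costs: $530,190 + $159,057 = $689,247

$689,247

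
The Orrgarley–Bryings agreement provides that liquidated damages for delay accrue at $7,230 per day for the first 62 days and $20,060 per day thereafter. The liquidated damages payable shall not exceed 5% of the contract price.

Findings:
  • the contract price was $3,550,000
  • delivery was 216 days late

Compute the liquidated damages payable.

First 62 days: 62 × $7,230 = $448,260
Remaining days: (216 − 62) × $20,060 = $3,089,240
Accrued per-day damages: $448,260 + $3,089,240 = $3,537,500
Cap: 5% of $3,550,000 = $177,500
Cap at $177,500: $3,537,500 exceeds the cap → $177,500

$177,500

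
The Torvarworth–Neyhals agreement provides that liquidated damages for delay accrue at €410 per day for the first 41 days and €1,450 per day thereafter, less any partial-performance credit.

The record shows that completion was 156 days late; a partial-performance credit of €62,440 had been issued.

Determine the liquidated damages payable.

€121,120

First 41 days: 41 × €410 = €16,810
Remaining days: (156 − 41) × €1,450 = €166,750
Accrued per-day damages: €16,810 + €166,750 = €183,560
Less partial-performance credit: €183,560 − €62,440 = €121,120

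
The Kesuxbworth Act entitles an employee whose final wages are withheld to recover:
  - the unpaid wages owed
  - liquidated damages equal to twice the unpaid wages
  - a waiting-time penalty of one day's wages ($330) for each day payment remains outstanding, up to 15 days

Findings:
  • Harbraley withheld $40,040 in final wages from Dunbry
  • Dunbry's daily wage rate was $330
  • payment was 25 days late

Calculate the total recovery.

Total award: $125,070

Doubled: 2 × $40,040 = $80,080
Penalty days: min(25, 15) = 15
Waiting-time penalty: 15 × $330 = $4,950
Total award: $40,040 + $80,080 + $4,950 = $125,070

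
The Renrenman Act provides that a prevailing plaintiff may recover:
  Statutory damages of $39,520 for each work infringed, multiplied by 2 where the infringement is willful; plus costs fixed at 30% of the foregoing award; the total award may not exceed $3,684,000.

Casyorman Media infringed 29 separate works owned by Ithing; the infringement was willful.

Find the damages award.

Statutory damages: 29 × $39,520 = $1,146,080
Doubled: 2 × $1,146,080 = $2,292,160
Costs: 30% of $2,292,160 = $687,648
Award plus costs: $2,292,160 + $687,648 = $2,979,808
Cap at $3,684,000: $2,979,808 is within the cap, no reduction.

$2,979,808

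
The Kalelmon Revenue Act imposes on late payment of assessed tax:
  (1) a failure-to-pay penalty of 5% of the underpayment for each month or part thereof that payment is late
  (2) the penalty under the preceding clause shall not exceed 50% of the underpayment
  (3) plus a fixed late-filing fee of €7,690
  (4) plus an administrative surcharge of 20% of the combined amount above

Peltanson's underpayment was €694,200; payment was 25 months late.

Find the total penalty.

€425,748

Accrued rate: 5% × 25 = 125%, capped at 50% → 50%
Failure-to-pay penalty: 50% of €694,200 = €347,100
Penalty before surcharge: €347,100 + €7,690 = €354,790
Administrative surcharge: 20% of €354,790 = €70,958
Total penalty: €354,790 + €70,958 = €425,748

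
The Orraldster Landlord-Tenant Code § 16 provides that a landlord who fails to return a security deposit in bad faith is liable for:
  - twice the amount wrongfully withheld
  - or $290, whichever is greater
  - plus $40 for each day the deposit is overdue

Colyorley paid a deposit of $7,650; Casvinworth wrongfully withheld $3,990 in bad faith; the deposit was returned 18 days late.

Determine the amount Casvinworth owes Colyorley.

Doubled: 2 × $3,990 = $7,980
Minimum $290: $7,980 meets the minimum, no increase.
Late-return penalty: 18 × $40 = $720
Damages plus late penalty: $7,980 + $720 = $8,700

$8,700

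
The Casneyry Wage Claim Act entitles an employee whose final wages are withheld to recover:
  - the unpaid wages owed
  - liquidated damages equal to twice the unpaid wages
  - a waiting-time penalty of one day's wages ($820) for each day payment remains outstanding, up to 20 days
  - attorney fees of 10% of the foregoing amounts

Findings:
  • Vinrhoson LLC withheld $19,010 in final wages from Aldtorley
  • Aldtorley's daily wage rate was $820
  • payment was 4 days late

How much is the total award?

$66,341

Doubled: 2 × $19,010 = $38,020
Penalty days: min(4, 20) = 4
Waiting-time penalty: 4 × $820 = $3,280
Subtotal: $19,010 + $38,020 + $3,280 = $60,310
Attorney fees: 10% of $60,310 = $6,031
Total award: $60,310 + $6,031 = $66,341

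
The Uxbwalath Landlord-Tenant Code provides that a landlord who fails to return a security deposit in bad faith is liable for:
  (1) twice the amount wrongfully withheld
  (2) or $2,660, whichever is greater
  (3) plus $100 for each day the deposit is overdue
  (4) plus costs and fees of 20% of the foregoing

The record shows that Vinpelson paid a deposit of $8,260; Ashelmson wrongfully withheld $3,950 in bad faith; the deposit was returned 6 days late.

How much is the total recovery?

Doubled: 2 × $3,950 = $7,900
Minimum $2,660: $7,900 meets the minimum, no increase.
Late-return penalty: 6 × $100 = $600
Damages plus late penalty: $7,900 + $600 = $8,500
Costs and fees: 20% of $8,500 = $1,700
Total recovery: $8,500 + $1,700 = $10,200

$10,200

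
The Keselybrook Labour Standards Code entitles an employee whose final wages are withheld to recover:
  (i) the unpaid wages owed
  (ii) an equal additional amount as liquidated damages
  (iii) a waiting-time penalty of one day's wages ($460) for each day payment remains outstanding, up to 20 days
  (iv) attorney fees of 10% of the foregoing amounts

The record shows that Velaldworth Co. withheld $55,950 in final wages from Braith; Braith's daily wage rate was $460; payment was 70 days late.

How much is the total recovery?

Liquidated damages (equal amount): $55,950
Penalty days: min(70, 20) = 20
Waiting-time penalty: 20 × $460 = $9,200
Subtotal: $55,950 + $55,950 + $9,200 = $121,100
Attorney fees: 10% of $121,100 = $12,110
Total award: $121,100 + $12,110 = $133,210

$133,210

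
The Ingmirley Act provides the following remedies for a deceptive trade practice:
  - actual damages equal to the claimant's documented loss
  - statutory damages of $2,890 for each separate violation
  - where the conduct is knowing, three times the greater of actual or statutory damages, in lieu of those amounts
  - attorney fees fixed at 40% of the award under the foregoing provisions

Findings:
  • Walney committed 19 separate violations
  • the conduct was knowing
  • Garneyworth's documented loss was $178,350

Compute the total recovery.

Total recovery: $749,070

Statutory damages: 19 × $2,890 = $54,910
Greater of actual damages ($178,350) or statutory damages ($54,910): $178,350
Trebled: 3 × $178,350 = $535,050
Attorney fees: 40% of $535,050 = $214,020
Total recovery: $535,050 + $214,020 = $749,070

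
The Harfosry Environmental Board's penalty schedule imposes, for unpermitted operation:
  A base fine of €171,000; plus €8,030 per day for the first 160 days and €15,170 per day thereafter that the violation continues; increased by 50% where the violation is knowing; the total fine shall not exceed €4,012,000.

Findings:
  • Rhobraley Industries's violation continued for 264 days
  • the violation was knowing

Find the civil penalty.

€4,012,000

First 160 days: 160 × €8,030 = €1,284,800
Remaining days: (264 − 160) × €15,170 = €1,577,680
Per-day component: €1,284,800 + €1,577,680 = €2,862,480
Base plus per-day: €171,000 + €2,862,480 = €3,033,480
Enhancement: 50% of €3,033,480 = €1,516,740
Enhanced fine: €3,033,480 + €1,516,740 = €4,550,220
Cap at €4,012,000: €4,550,220 exceeds the cap → €4,012,000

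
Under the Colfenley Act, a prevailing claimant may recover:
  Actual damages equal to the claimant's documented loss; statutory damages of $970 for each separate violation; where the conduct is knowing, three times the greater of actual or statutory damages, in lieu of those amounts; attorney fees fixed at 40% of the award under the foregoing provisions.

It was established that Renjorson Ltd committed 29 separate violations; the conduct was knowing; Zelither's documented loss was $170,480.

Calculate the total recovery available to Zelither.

$716,016

Statutory damages: 29 × $970 = $28,130
Greater of actual damages ($170,480) or statutory damages ($28,130): $170,480
Trebled: 3 × $170,480 = $511,440
Attorney fees: 40% of $511,440 = $204,576
Total recovery: $511,440 + $204,576 = $716,016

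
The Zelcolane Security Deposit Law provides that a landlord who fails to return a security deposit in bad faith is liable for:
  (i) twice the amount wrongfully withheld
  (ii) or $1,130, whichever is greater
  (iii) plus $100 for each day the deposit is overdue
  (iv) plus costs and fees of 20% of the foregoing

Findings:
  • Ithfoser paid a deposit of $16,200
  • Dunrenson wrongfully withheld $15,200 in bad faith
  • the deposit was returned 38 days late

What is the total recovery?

Doubled: 2 × $15,200 = $30,400
Minimum $1,130: $30,400 meets the minimum, no increase.
Late-return penalty: 38 × $100 = $3,800
Damages plus late penalty: $30,400 + $3,800 = $34,200
Costs and fees: 20% of $34,200 = $6,840
Total recovery: $34,200 + $6,840 = $41,040

$41,040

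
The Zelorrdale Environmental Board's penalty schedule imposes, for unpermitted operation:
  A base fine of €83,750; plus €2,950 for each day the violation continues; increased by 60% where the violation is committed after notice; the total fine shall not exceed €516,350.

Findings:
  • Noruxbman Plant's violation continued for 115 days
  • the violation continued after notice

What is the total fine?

€516,350

Per-day component: 115 × €2,950 = €339,250
Base plus per-day: €83,750 + €339,250 = €423,000
Enhancement: 60% of €423,000 = €253,800
Enhanced fine: €423,000 + €253,800 = €676,800
Cap at €516,350: €676,800 exceeds the cap → €516,350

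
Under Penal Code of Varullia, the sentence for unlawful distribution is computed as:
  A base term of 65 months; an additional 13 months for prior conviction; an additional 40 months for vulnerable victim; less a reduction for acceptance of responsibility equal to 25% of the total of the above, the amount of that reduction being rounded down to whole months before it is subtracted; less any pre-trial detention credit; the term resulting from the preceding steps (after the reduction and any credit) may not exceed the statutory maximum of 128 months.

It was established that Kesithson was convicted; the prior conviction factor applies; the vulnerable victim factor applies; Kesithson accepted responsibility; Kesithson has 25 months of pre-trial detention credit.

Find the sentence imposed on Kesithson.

Sentence: 64 months

Prior conviction enhancement: +13 months
Vulnerable victim enhancement: +40 months
Adjusted term: 65 months + 13 months + 40 months = 118 months
Acceptance of responsibility reduction: 25% of 118 months = 29 months (rounded down)
After reduction: 118 − 29 = 89 months
Less pre-trial detention credit: 89 months − 25 months = 64 months
Cap at 128 months: 64 months is within the cap, no reduction.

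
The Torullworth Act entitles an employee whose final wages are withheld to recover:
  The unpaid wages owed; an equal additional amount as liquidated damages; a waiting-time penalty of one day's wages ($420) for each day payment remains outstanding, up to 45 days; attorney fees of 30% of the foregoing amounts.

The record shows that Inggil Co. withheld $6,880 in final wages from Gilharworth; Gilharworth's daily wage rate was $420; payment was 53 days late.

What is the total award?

$42,458

Liquidated damages (equal amount): $6,880
Penalty days: min(53, 45) = 45
Waiting-time penalty: 45 × $420 = $18,900
Subtotal: $6,880 + $6,880 + $18,900 = $32,660
Attorney fees: 30% of $32,660 = $9,798
Total award: $32,660 + $9,798 = $42,458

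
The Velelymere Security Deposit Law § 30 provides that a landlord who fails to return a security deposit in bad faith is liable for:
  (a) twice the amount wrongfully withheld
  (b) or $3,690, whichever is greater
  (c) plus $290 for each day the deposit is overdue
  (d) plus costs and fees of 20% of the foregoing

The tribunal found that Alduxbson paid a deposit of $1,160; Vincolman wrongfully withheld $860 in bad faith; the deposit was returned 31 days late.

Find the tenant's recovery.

$15,216

Doubled: 2 × $860 = $1,720
Minimum $3,690: $1,720 is below the minimum → $3,690
Late-return penalty: 31 × $290 = $8,990
Damages plus late penalty: $3,690 + $8,990 = $12,680
Costs and fees: 20% of $12,680 = $2,536
Total recovery: $12,680 + $2,536 = $15,216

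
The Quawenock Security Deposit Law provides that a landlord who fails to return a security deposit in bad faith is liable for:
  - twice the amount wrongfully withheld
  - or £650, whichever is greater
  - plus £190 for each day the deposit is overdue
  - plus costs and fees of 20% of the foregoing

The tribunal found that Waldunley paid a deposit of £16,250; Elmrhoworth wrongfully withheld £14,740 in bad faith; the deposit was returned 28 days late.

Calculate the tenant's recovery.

Doubled: 2 × £14,740 = £29,480
Minimum £650: £29,480 meets the minimum, no increase.
Late-return penalty: 28 × £190 = £5,320
Damages plus late penalty: £29,480 + £5,320 = £34,800
Costs and fees: 20% of £34,800 = £6,960
Total recovery: £34,800 + £6,960 = £41,760

£41,760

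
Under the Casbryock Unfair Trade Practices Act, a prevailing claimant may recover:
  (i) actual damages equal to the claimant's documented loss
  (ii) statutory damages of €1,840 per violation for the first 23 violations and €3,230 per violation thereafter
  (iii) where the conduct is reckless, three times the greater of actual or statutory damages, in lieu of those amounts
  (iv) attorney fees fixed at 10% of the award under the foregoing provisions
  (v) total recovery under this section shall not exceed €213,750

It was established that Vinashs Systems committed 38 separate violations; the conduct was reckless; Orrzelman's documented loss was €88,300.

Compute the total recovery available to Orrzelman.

First 23 violations: 23 × €1,840 = €42,320
Remaining violations: (38 − 23) × €3,230 = €48,450
Statutory damages: €42,320 + €48,450 = €90,770
Greater of actual damages (€88,300) or statutory damages (€90,770): €90,770
Trebled: 3 × €90,770 = €272,310
Attorney fees: 10% of €272,310 = €27,231
Total before cap: €272,310 + €27,231 = €299,541
Cap at €213,750: €299,541 exceeds the cap → €213,750

Total recovery: €213,750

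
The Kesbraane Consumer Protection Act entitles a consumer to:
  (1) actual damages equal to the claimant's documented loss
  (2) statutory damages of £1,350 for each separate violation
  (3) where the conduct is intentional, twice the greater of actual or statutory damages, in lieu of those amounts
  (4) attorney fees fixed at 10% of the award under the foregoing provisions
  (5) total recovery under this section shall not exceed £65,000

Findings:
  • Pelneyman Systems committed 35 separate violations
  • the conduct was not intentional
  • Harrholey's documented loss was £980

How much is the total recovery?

Statutory damages: 35 × £1,350 = £47,250
Conduct not intentional: the in-lieu enhancement does not apply.
Actual plus statutory damages: £980 + £47,250 = £48,230
Attorney fees: 10% of £48,230 = £4,823
Total before cap: £48,230 + £4,823 = £53,053
Cap at £65,000: £53,053 is within the cap, no reduction.

Total recovery: £53,053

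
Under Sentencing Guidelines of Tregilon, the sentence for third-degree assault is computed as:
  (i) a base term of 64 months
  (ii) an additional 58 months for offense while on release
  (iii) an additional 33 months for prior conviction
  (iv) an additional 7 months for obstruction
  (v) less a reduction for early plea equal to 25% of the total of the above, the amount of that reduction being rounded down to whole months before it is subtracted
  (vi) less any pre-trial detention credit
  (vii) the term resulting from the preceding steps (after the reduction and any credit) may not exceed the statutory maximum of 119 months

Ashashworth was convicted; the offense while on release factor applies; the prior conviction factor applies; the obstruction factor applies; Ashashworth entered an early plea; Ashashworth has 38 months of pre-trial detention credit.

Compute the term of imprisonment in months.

Offense while on release enhancement: +58 months
Prior conviction enhancement: +33 months
Obstruction enhancement: +7 months
Adjusted term: 64 months + 58 months + 33 months + 7 months = 162 months
Early plea reduction: 25% of 162 months = 40 months (rounded down)
After reduction: 162 − 40 = 122 months
Less pre-trial detention credit: 122 months − 38 months = 84 months
Cap at 119 months: 84 months is within the cap, no reduction.

84 months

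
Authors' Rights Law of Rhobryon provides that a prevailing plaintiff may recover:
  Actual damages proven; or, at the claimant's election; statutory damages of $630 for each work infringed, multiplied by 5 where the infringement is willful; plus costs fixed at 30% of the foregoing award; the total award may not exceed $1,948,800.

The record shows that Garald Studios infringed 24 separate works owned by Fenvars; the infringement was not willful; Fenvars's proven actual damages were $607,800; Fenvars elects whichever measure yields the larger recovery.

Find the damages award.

Statutory damages: 24 × $630 = $15,120
Infringement not willful: no ×5 enhancement.
Greater of actual damages ($607,800) or statutory damages ($15,120): $607,800
Costs: 30% of $607,800 = $182,340
Award plus costs: $607,800 + $182,340 = $790,140
Cap at $1,948,800: $790,140 is within the cap, no reduction.

Award: $790,140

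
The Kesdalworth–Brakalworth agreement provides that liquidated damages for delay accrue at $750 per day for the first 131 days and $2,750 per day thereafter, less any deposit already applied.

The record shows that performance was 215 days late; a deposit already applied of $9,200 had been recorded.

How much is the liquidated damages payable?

Liquidated damages: $320,050

First 131 days: 131 × $750 = $98,250
Remaining days: (215 − 131) × $2,750 = $231,000
Accrued per-day damages: $98,250 + $231,000 = $329,250
Less deposit already applied: $329,250 − $9,200 = $320,050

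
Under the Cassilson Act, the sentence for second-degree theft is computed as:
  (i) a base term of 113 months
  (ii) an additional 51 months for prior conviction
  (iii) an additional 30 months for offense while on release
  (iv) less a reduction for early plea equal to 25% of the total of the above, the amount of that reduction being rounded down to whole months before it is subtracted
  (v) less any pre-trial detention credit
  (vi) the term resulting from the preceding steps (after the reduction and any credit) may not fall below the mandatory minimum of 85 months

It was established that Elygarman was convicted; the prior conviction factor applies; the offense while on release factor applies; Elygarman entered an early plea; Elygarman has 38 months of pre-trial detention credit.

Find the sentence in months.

Prior conviction enhancement: +51 months
Offense while on release enhancement: +30 months
Adjusted term: 113 months + 51 months + 30 months = 194 months
Early plea reduction: 25% of 194 months = 48 months (rounded down)
After reduction: 194 − 48 = 146 months
Less pre-trial detention credit: 146 months − 38 months = 108 months
Minimum 85 months: 108 months meets the minimum, no increase.

Sentence: 108 months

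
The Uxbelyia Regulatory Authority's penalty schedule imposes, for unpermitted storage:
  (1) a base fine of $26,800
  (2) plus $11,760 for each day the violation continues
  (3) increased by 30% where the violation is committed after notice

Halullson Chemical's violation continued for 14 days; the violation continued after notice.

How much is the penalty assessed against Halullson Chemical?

$248,872

Per-day component: 14 × $11,760 = $164,640
Base plus per-day: $26,800 + $164,640 = $191,440
Enhancement: 30% of $191,440 = $57,432
Enhanced fine: $191,440 + $57,432 = $248,872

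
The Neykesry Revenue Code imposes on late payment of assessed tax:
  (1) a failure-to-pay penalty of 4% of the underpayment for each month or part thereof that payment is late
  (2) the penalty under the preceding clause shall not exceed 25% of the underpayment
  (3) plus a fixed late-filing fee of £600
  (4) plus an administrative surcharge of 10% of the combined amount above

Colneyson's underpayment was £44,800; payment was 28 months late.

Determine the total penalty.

£12,980

Accrued rate: 4% × 28 = 112%, capped at 25% → 25%
Failure-to-pay penalty: 25% of £44,800 = £11,200
Penalty before surcharge: £11,200 + £600 = £11,800
Administrative surcharge: 10% of £11,800 = £1,180
Total penalty: £11,800 + £1,180 = £12,980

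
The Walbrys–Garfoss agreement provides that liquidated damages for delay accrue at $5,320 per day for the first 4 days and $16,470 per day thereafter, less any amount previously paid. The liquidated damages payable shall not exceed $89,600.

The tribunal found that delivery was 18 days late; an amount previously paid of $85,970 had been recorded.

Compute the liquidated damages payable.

First 4 days: 4 × $5,320 = $21,280
Remaining days: (18 − 4) × $16,470 = $230,580
Accrued per-day damages: $21,280 + $230,580 = $251,860
Less amount previously paid: $251,860 − $85,970 = $165,890
Cap at $89,600: $165,890 exceeds the cap → $89,600

$89,600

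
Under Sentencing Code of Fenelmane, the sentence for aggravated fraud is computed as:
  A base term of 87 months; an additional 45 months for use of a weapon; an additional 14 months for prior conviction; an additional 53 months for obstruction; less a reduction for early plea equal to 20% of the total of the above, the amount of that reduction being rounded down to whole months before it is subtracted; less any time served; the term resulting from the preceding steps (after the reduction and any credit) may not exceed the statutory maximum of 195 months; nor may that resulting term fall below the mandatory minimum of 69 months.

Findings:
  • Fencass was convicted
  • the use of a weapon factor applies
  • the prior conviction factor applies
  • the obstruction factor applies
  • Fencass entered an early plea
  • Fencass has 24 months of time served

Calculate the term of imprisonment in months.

Use of a weapon enhancement: +45 months
Prior conviction enhancement: +14 months
Obstruction enhancement: +53 months
Adjusted term: 87 months + 45 months + 14 months + 53 months = 199 months
Early plea reduction: 20% of 199 months = 39 months (rounded down)
After reduction: 199 − 39 = 160 months
Less time served: 160 months − 24 months = 136 months
Cap at 195 months: 136 months is within the cap, no reduction.
Minimum 69 months: 136 months meets the minimum, no increase.

136 months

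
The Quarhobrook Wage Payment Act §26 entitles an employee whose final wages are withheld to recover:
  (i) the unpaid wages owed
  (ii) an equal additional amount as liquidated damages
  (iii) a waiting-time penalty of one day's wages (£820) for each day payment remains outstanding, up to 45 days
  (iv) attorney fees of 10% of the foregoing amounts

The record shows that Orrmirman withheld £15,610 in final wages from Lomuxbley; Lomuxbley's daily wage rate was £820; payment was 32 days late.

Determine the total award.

Liquidated damages (equal amount): £15,610
Penalty days: min(32, 45) = 32
Waiting-time penalty: 32 × £820 = £26,240
Subtotal: £15,610 + £15,610 + £26,240 = £57,460
Attorney fees: 10% of £57,460 = £5,746
Total award: £57,460 + £5,746 = £63,206

£63,206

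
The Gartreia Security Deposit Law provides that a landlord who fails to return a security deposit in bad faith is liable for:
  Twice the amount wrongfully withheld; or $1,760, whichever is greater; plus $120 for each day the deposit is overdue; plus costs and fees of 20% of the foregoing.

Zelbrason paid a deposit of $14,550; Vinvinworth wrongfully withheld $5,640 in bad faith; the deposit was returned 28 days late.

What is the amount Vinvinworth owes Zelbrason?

$17,568

Doubled: 2 × $5,640 = $11,280
Minimum $1,760: $11,280 meets the minimum, no increase.
Late-return penalty: 28 × $120 = $3,360
Damages plus late penalty: $11,280 + $3,360 = $14,640
Costs and fees: 20% of $14,640 = $2,928
Total recovery: $14,640 + $2,928 = $17,568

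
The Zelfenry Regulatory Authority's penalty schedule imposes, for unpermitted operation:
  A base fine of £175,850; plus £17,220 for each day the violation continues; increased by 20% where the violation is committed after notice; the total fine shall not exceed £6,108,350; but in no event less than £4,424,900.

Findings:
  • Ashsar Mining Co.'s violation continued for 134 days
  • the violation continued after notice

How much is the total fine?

Per-day component: 134 × £17,220 = £2,307,480
Base plus per-day: £175,850 + £2,307,480 = £2,483,330
Enhancement: 20% of £2,483,330 = £496,666
Enhanced fine: £2,483,330 + £496,666 = £2,979,996
Cap at £6,108,350: £2,979,996 is within the cap, no reduction.
Minimum £4,424,900: £2,979,996 is below the minimum → £4,424,900

Civil penalty: £4,424,900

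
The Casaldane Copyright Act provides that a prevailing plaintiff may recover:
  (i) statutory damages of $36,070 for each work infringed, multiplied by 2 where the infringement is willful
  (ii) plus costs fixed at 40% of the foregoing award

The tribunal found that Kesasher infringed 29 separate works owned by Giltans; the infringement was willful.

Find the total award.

$2,928,884

Statutory damages: 29 × $36,070 = $1,046,030
Doubled: 2 × $1,046,030 = $2,092,060
Costs: 40% of $2,092,060 = $836,824
Award plus costs: $2,092,060 + $836,824 = $2,928,884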